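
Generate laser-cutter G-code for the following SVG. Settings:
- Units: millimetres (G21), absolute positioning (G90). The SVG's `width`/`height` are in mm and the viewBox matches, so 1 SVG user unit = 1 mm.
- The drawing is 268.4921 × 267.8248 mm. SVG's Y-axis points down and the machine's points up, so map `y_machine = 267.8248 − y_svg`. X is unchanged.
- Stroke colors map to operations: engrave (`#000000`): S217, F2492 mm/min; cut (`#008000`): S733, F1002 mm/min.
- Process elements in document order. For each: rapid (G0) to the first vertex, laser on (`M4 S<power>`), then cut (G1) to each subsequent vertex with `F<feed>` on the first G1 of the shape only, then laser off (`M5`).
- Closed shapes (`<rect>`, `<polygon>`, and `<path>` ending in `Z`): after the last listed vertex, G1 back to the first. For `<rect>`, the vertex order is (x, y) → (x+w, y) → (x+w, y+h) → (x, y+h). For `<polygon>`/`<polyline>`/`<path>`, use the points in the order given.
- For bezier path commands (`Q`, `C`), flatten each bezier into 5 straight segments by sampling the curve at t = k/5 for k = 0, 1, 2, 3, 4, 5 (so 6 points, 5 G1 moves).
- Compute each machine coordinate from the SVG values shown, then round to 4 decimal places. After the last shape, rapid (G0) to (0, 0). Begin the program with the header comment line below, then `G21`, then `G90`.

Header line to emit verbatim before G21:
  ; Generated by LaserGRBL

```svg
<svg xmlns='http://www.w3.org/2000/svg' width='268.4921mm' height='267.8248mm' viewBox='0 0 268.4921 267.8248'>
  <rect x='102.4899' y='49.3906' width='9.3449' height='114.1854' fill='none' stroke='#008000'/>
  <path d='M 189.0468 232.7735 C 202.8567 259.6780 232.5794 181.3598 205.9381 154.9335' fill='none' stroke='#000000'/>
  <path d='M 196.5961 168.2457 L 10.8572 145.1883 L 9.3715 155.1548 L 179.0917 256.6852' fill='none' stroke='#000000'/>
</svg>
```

viewBox `0 0 268.4921 267.8248` with mm width/height → 1 unit = 1 mm. Flip: y_m = 267.8248 − y_svg.

**Shape 1** — `<rect>` rectangle, stroke `#008000` → cut (S733, F1002). Machine vertices: (102.4899,218.4342) → (111.8348,218.4342) → (111.8348,104.2488) → (102.4899,104.2488) → (102.4899,218.4342). Closed: final G1 returns to the first vertex.

**Shape 2** — `<path>` cubic bezier, stroke `#000000` → engrave (S217, F2492). Control points (SVG): P0=(189.0468,232.7735), P1=(202.8567,259.6780), P2=(232.5794,181.3598), P3=(205.9381,154.9335); sampled at t=k/5. Machine vertices: (189.0468,35.0513) → (198.6641,30.2784) → (208.6311,43.2175) → (215.4787,66.3270) → (215.7374,92.0654) → (205.9381,112.8913). Open path.

**Shape 3** — `<path>` open polyline, stroke `#000000` → engrave (S217, F2492). Machine vertices: (196.5961,99.5791) → (10.8572,122.6365) → (9.3715,112.6700) → (179.0917,11.1396). Open path.

; Generated by LaserGRBL
G21
G90
G0 X102.4899 Y218.4342
M4 S733
G1 X111.8348 Y218.4342 F1002
G1 X111.8348 Y104.2488
G1 X102.4899 Y104.2488
G1 X102.4899 Y218.4342
M5
G0 X189.0468 Y35.0513
M4 S217
G1 X198.6641 Y30.2784 F2492
G1 X208.6311 Y43.2175
G1 X215.4787 Y66.3270
G1 X215.7374 Y92.0654
G1 X205.9381 Y112.8913
M5
G0 X196.5961 Y99.5791
M4 S217
G1 X10.8572 Y122.6365 F2492
G1 X9.3715 Y112.6700
G1 X179.0917 Y11.1396
M5
G0 X0.0000 Y0.0000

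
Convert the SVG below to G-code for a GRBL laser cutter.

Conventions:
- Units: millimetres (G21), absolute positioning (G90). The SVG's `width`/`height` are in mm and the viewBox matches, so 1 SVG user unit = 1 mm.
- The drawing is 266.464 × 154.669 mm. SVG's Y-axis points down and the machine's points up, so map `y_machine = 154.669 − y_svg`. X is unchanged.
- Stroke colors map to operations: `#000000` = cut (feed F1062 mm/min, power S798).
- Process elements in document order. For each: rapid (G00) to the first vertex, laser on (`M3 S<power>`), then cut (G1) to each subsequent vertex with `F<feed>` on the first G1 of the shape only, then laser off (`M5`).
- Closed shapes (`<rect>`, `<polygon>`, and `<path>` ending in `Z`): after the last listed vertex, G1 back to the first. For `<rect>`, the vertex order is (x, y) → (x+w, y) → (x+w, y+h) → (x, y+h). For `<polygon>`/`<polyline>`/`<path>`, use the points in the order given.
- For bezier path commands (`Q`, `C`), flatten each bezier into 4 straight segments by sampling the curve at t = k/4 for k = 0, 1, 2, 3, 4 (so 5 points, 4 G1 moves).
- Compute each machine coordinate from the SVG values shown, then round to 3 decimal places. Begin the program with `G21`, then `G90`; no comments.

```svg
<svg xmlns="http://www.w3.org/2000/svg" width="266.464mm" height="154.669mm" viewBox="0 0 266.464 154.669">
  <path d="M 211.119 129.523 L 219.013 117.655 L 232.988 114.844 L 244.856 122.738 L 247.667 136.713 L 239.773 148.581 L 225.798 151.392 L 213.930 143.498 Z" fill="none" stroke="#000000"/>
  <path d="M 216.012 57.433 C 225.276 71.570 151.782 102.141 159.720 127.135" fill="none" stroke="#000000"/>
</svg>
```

viewBox `0 0 266.464 154.669` with mm width/height → 1 unit = 1 mm. Flip: y_m = 154.669 − y_svg.

**Shape 1** — `<path>` regular polygon, stroke `#000000` → cut (S798, F1062). Machine vertices: (211.119,25.146) → (219.013,37.014) → (232.988,39.825) → (244.856,31.931) → (247.667,17.956) → (239.773,6.088) → (225.798,3.277) → (213.930,11.171) → (211.119,25.146). Closed: final G1 returns to the first vertex.

**Shape 2** — `<path>` cubic bezier, stroke `#000000` → cut (S798, F1062). Control points (SVG): P0=(216.012,57.433), P1=(225.276,71.570), P2=(151.782,102.141), P3=(159.720,127.135); sampled at t=k/4. Machine vertices: (216.012,97.236) → (210.008,83.896) → (188.363,66.456) → (166.470,46.981) → (159.720,27.534). Open path.

G21
G90
G00 X211.119 Y25.146
M3 S798
G1 X219.013 Y37.014 F1062
G1 X232.988 Y39.825
G1 X244.856 Y31.931
G1 X247.667 Y17.956
G1 X239.773 Y6.088
G1 X225.798 Y3.277
G1 X213.930 Y11.171
G1 X211.119 Y25.146
M5
G00 X216.012 Y97.236
M3 S798
G1 X210.008 Y83.896 F1062
G1 X188.363 Y66.456
G1 X166.470 Y46.981
G1 X159.720 Y27.534
M5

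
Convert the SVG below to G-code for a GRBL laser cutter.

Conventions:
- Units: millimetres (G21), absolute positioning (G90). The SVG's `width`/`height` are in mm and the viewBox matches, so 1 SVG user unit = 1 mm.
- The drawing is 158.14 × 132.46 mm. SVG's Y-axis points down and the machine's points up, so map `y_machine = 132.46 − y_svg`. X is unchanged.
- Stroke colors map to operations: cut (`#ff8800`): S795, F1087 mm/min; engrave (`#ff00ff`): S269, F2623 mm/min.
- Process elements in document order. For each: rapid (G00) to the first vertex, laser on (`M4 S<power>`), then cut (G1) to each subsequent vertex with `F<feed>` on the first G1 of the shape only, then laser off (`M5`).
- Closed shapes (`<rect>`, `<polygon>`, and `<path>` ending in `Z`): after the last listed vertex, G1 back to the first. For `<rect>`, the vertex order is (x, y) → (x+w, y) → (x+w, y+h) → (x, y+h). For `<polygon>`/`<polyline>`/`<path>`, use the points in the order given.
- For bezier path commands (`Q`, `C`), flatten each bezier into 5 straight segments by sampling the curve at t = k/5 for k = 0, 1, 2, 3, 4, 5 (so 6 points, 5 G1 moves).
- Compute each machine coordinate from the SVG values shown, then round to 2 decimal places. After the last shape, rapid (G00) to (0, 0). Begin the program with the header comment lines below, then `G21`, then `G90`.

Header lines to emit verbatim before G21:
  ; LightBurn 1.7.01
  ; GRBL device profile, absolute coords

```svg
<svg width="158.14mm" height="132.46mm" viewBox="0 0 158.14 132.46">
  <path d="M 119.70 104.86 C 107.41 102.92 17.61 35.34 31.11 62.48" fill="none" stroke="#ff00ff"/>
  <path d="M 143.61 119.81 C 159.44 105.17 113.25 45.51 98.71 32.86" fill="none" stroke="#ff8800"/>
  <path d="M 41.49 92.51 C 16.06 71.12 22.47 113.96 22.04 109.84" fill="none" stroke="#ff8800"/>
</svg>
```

; LightBurn 1.7.01
; GRBL device profile, absolute coords
G21
G90
G00 X119.70 Y27.60
M4 S269
G1 X104.47 Y35.36 F2623
G1 X79.32 Y51.17
G1 X52.92 Y67.35
G1 X33.96 Y76.18
G1 X31.11 Y69.98
M5
G00 X143.61 Y12.65
M4 S795
G1 X146.41 Y26.10 F1087
G1 X138.83 Y45.94
G1 X125.36 Y67.75
G1 X110.48 Y87.11
G1 X98.71 Y99.60
M5
G00 X41.49 Y39.95
M4 S795
G1 X29.74 Y45.97 F1087
G1 X23.78 Y41.90
G1 X21.75 Y33.10
G1 X21.79 Y24.89
G1 X22.04 Y22.62
M5
G00 X0.00 Y0.00

Since the viewBox matches the mm dimensions, user units are millimetres directly. The only transform is the Y-flip y_m = 132.46 − y_svg.

Shape 1 is a cubic bezier drawn with `<path>`. Its stroke #ff00ff means engrave at S269, F2623. After flipping Y the toolpath is (119.70,27.60) → (104.47,35.36) → (79.32,51.17) → (52.92,67.35) → (33.96,76.18) → (31.11,69.98).

Shape 2 is a cubic bezier drawn with `<path>`. Its stroke #ff8800 means cut at S795, F1087. After flipping Y the toolpath is (143.61,12.65) → (146.41,26.10) → (138.83,45.94) → (125.36,67.75) → (110.48,87.11) → (98.71,99.60).

Shape 3 is a cubic bezier drawn with `<path>`. Its stroke #ff8800 means cut at S795, F1087. After flipping Y the toolpath is (41.49,39.95) → (29.74,45.97) → (23.78,41.90) → (21.75,33.10) → (21.79,24.89) → (22.04,22.62).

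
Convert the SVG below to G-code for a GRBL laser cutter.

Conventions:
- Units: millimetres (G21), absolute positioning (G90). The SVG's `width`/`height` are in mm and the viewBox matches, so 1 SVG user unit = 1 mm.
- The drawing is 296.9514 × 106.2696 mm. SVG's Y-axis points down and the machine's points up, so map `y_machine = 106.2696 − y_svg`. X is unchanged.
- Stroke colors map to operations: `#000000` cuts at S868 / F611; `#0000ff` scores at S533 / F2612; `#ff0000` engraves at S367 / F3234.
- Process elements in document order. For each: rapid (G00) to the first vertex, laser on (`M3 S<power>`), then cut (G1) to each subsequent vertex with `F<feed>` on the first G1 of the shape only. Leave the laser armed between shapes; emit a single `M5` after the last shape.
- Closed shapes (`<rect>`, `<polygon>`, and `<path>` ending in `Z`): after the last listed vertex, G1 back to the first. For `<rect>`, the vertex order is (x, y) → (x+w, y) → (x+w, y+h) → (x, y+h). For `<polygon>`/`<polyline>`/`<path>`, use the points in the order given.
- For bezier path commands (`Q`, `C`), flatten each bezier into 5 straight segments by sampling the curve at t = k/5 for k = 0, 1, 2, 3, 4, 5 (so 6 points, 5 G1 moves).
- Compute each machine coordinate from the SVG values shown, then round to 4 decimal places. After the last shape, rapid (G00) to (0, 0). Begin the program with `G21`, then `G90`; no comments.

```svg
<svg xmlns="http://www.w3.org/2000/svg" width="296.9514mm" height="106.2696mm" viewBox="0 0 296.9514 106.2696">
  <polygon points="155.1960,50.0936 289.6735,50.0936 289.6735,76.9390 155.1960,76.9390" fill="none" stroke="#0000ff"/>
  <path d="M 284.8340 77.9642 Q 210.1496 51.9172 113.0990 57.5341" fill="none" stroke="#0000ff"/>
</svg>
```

G21
G90
G00 X155.1960 Y56.1760
M3 S533
G1 X289.6735 Y56.1760 F2612
G1 X289.6735 Y29.3306
G1 X155.1960 Y29.3306
G1 X155.1960 Y56.1760
G00 X284.8340 Y28.3054
M3 S533
G1 X254.0656 Y37.4576 F2612
G1 X221.5079 Y44.0768
G1 X187.1609 Y48.1628
G1 X151.0246 Y49.7157
G1 X113.0990 Y48.7355
M5
G00 X0.0000 Y0.0000

Since the viewBox matches the mm dimensions, user units are millimetres directly. The only transform is the Y-flip y_m = 106.2696 − y_svg.

Shape 1 is a rectangle drawn with `<polygon>`. Its stroke #0000ff means score at S533, F2612. After flipping Y the toolpath is (155.1960,56.1760) → (289.6735,56.1760) → (289.6735,29.3306) → (155.1960,29.3306) → (155.1960,56.1760), returning to the start.

Shape 2 is a quadratic bezier drawn with `<path>`. Its stroke #0000ff means score at S533, F2612. After flipping Y the toolpath is (284.8340,28.3054) → (254.0656,37.4576) → (221.5079,44.0768) → (187.1609,48.1628) → (151.0246,49.7157) → (113.0990,48.7355).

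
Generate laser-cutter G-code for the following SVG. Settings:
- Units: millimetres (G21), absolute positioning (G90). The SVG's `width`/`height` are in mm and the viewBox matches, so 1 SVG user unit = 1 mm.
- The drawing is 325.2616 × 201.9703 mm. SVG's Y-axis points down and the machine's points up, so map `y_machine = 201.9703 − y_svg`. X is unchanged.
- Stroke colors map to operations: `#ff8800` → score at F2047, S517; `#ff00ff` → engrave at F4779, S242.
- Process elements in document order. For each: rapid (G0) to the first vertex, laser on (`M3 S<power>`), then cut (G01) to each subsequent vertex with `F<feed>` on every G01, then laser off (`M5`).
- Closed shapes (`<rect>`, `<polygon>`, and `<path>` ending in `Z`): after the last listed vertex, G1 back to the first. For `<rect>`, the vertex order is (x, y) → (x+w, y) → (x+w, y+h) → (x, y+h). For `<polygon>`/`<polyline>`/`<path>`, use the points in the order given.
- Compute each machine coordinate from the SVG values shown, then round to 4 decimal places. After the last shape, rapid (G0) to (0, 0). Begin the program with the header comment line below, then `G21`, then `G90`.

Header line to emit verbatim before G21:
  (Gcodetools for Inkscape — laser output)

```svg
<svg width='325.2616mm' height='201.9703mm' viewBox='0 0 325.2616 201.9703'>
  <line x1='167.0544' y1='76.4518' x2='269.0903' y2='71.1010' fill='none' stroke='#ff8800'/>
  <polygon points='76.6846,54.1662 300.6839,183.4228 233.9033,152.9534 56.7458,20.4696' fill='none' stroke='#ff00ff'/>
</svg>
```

(Gcodetools for Inkscape — laser output)
G21
G90
G0 X167.0544 Y125.5185
M3 S517
G01 X269.0903 Y130.8693 F2047
M5
G0 X76.6846 Y147.8041
M3 S242
G01 X300.6839 Y18.5475 F4779
G01 X233.9033 Y49.0169 F4779
G01 X56.7458 Y181.5007 F4779
G01 X76.6846 Y147.8041 F4779
M5
G0 X0.0000 Y0.0000

viewBox `0 0 325.2616 201.9703` with mm width/height → 1 unit = 1 mm. Flip: y_m = 201.9703 − y_svg.

**Shape 1** — `<line>` line segment, stroke `#ff8800` → score (S517, F2047). Machine vertices: (167.0544,125.5185) → (269.0903,130.8693). Open path.

**Shape 2** — `<polygon>` closed polygon, stroke `#ff00ff` → engrave (S242, F4779). Machine vertices: (76.6846,147.8041) → (300.6839,18.5475) → (233.9033,49.0169) → (56.7458,181.5007) → (76.6846,147.8041). Closed: final G1 returns to the first vertex.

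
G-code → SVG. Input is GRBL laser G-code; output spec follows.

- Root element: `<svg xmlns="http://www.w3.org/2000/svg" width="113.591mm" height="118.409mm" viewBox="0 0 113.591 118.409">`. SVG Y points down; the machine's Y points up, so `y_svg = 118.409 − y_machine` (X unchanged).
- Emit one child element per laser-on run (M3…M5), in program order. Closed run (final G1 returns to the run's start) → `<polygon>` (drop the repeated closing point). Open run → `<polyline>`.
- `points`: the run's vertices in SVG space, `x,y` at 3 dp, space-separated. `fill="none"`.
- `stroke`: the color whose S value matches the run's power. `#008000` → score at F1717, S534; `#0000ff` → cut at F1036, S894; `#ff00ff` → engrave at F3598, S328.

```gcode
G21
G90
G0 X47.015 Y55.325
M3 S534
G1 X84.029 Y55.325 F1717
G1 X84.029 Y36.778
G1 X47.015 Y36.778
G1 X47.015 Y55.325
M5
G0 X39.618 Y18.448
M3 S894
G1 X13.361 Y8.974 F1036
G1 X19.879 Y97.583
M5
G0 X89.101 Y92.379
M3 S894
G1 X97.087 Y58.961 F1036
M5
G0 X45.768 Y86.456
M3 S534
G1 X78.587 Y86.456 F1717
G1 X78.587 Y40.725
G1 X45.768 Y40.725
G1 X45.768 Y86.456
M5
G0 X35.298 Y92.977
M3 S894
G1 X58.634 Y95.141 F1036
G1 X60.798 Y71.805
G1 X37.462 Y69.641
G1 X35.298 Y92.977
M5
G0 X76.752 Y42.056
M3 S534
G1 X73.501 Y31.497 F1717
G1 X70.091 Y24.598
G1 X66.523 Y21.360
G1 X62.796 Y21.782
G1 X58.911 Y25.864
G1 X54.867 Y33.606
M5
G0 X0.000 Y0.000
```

Each laser-on run becomes one SVG element. Flip Y back into SVG space with y_svg = 118.409 − y_machine.

Run 1: the run's S534 means `#008000` (score). The run returns to its start, so emit a `<polygon>` with points (Y-flipped): 47.015,63.084 84.029,63.084 84.029,81.631 47.015,81.631.

Run 2: the run's S894 means `#0000ff` (cut). The run is open, so emit a `<polyline>` with points (Y-flipped): 39.618,99.961 13.361,109.435 19.879,20.826.

Run 3: S894 ⇒ cut layer `#0000ff`. The run is open, so emit a `<polyline>` with points (Y-flipped): 89.101,26.030 97.087,59.448.

Run 4: S534 ⇒ score layer `#008000`. The run returns to its start, so emit a `<polygon>` with points (Y-flipped): 45.768,31.953 78.587,31.953 78.587,77.684 45.768,77.684.

Run 5: S894 ⇒ cut layer `#0000ff`. The run returns to its start, so emit a `<polygon>` with points (Y-flipped): 35.298,25.432 58.634,23.268 60.798,46.604 37.462,48.768.

Run 6: power S534 maps to stroke `#008000` (score). The run is open, so emit a `<polyline>` with points (Y-flipped): 76.752,76.353 73.501,86.912 70.091,93.811 66.523,97.049 62.796,96.627 58.911,92.545 54.867,84.803.

<svg xmlns="http://www.w3.org/2000/svg" width="113.591mm" height="118.409mm" viewBox="0 0 113.591 118.409">
  <polygon points="47.015,63.084 84.029,63.084 84.029,81.631 47.015,81.631" fill="none" stroke="#008000"/>
  <polyline points="39.618,99.961 13.361,109.435 19.879,20.826" fill="none" stroke="#0000ff"/>
  <polyline points="89.101,26.030 97.087,59.448" fill="none" stroke="#0000ff"/>
  <polygon points="45.768,31.953 78.587,31.953 78.587,77.684 45.768,77.684" fill="none" stroke="#008000"/>
  <polygon points="35.298,25.432 58.634,23.268 60.798,46.604 37.462,48.768" fill="none" stroke="#0000ff"/>
  <polyline points="76.752,76.353 73.501,86.912 70.091,93.811 66.523,97.049 62.796,96.627 58.911,92.545 54.867,84.803" fill="none" stroke="#008000"/>
</svg>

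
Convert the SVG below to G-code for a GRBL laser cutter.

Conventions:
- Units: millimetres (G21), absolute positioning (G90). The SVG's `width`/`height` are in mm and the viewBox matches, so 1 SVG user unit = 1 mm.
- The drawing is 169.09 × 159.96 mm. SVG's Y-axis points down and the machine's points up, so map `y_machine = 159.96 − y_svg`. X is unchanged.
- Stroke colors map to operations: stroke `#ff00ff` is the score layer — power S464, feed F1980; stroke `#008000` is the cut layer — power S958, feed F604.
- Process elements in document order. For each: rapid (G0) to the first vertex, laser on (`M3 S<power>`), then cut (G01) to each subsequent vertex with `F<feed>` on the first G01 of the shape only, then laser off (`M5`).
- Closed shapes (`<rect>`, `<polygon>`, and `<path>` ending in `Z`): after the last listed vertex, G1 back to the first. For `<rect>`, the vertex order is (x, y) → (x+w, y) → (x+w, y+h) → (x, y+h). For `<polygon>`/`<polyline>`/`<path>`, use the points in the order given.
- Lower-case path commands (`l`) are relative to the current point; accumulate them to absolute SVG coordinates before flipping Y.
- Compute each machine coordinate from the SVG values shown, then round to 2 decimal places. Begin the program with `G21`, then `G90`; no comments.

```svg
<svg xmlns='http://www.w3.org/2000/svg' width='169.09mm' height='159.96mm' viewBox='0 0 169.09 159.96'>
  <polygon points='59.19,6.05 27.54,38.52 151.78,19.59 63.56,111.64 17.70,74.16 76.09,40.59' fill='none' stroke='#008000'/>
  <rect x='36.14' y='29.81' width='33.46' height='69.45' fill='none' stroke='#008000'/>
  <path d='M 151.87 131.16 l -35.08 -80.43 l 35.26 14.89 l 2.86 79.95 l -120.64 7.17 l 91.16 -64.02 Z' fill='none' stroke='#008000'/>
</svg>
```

Since the viewBox matches the mm dimensions, user units are millimetres directly. The only transform is the Y-flip y_m = 159.96 − y_svg.

Shape 1 is a closed polygon drawn with `<polygon>`. Its stroke #008000 means cut at S958, F604. After flipping Y the toolpath is (59.19,153.91) → (27.54,121.44) → (151.78,140.37) → (63.56,48.32) → (17.70,85.80) → (76.09,119.37) → (59.19,153.91), returning to the start.

Shape 2 is a rectangle drawn with `<rect>`. Its stroke #008000 means cut at S958, F604. After flipping Y the toolpath is (36.14,130.15) → (69.60,130.15) → (69.60,60.70) → (36.14,60.70) → (36.14,130.15), returning to the start.

Shape 3 is a closed polygon drawn with `<path>`. Its stroke #008000 means cut at S958, F604. After flipping Y the toolpath is (151.87,28.80) → (116.79,109.23) → (152.05,94.34) → (154.91,14.39) → (34.27,7.22) → (125.43,71.24) → (151.87,28.80), returning to the start.

G21
G90
G0 X59.19 Y153.91
M3 S958
G01 X27.54 Y121.44 F604
G01 X151.78 Y140.37
G01 X63.56 Y48.32
G01 X17.70 Y85.80
G01 X76.09 Y119.37
G01 X59.19 Y153.91
M5
G0 X36.14 Y130.15
M3 S958
G01 X69.60 Y130.15 F604
G01 X69.60 Y60.70
G01 X36.14 Y60.70
G01 X36.14 Y130.15
M5
G0 X151.87 Y28.80
M3 S958
G01 X116.79 Y109.23 F604
G01 X152.05 Y94.34
G01 X154.91 Y14.39
G01 X34.27 Y7.22
G01 X125.43 Y71.24
G01 X151.87 Y28.80
M5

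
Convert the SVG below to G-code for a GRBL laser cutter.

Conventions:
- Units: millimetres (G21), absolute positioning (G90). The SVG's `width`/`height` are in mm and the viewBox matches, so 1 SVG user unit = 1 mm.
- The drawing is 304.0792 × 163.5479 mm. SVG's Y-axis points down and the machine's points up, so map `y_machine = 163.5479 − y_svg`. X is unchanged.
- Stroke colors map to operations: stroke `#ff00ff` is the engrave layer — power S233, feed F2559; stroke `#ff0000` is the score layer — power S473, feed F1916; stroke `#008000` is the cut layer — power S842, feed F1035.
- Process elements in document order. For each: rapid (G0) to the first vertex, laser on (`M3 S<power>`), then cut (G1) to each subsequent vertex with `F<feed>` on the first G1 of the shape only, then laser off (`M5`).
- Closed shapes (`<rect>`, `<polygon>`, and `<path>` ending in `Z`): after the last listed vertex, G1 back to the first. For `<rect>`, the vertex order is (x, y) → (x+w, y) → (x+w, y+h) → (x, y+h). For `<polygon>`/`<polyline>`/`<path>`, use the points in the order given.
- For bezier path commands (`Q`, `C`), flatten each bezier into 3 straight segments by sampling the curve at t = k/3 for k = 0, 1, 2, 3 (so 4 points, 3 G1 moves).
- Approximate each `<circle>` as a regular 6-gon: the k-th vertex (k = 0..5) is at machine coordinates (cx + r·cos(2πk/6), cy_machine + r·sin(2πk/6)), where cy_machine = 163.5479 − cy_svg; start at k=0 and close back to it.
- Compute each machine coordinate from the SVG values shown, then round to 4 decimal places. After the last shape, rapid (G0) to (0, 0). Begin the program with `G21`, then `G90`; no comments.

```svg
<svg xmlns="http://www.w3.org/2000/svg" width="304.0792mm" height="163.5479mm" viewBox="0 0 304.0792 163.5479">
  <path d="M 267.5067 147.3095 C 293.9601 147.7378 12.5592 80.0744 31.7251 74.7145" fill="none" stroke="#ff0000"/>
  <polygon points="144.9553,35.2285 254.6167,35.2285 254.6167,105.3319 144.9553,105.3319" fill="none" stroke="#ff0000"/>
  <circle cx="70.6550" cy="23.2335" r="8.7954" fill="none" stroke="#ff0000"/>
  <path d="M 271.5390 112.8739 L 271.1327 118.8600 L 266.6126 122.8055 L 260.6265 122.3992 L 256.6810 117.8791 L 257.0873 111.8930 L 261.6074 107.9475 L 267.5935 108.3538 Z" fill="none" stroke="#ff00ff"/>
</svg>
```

Since the viewBox matches the mm dimensions, user units are millimetres directly. The only transform is the Y-flip y_m = 163.5479 − y_svg.

Shape 1 is a cubic bezier drawn with `<path>`. Its stroke #ff0000 means score at S473, F1916. After flipping Y the toolpath is (267.5067,16.2384) → (213.8761,33.6779) → (90.2140,67.5351) → (31.7251,88.8334).

Shape 2 is a rectangle drawn with `<polygon>`. Its stroke #ff0000 means score at S473, F1916. After flipping Y the toolpath is (144.9553,128.3194) → (254.6167,128.3194) → (254.6167,58.2160) → (144.9553,58.2160) → (144.9553,128.3194), returning to the start.

Shape 3 is a circle drawn with `<circle>`. Its stroke #ff0000 means score at S473, F1916. After flipping Y the toolpath is (79.4504,140.3144) → (75.0527,147.9314) → (66.2573,147.9314) → (61.8596,140.3144) → (66.2573,132.6974) → (75.0527,132.6974) → (79.4504,140.3144), returning to the start.

Shape 4 is a regular polygon drawn with `<path>`. Its stroke #ff00ff means engrave at S233, F2559. After flipping Y the toolpath is (271.5390,50.6740) → (271.1327,44.6879) → (266.6126,40.7424) → (260.6265,41.1487) → (256.6810,45.6688) → (257.0873,51.6549) → (261.6074,55.6004) → (267.5935,55.1941) → (271.5390,50.6740), returning to the start.

G21
G90
G0 X267.5067 Y16.2384
M3 S473
G1 X213.8761 Y33.6779 F1916
G1 X90.2140 Y67.5351
G1 X31.7251 Y88.8334
M5
G0 X144.9553 Y128.3194
M3 S473
G1 X254.6167 Y128.3194 F1916
G1 X254.6167 Y58.2160
G1 X144.9553 Y58.2160
G1 X144.9553 Y128.3194
M5
G0 X79.4504 Y140.3144
M3 S473
G1 X75.0527 Y147.9314 F1916
G1 X66.2573 Y147.9314
G1 X61.8596 Y140.3144
G1 X66.2573 Y132.6974
G1 X75.0527 Y132.6974
G1 X79.4504 Y140.3144
M5
G0 X271.5390 Y50.6740
M3 S233
G1 X271.1327 Y44.6879 F2559
G1 X266.6126 Y40.7424
G1 X260.6265 Y41.1487
G1 X256.6810 Y45.6688
G1 X257.0873 Y51.6549
G1 X261.6074 Y55.6004
G1 X267.5935 Y55.1941
G1 X271.5390 Y50.6740
M5
G0 X0.0000 Y0.0000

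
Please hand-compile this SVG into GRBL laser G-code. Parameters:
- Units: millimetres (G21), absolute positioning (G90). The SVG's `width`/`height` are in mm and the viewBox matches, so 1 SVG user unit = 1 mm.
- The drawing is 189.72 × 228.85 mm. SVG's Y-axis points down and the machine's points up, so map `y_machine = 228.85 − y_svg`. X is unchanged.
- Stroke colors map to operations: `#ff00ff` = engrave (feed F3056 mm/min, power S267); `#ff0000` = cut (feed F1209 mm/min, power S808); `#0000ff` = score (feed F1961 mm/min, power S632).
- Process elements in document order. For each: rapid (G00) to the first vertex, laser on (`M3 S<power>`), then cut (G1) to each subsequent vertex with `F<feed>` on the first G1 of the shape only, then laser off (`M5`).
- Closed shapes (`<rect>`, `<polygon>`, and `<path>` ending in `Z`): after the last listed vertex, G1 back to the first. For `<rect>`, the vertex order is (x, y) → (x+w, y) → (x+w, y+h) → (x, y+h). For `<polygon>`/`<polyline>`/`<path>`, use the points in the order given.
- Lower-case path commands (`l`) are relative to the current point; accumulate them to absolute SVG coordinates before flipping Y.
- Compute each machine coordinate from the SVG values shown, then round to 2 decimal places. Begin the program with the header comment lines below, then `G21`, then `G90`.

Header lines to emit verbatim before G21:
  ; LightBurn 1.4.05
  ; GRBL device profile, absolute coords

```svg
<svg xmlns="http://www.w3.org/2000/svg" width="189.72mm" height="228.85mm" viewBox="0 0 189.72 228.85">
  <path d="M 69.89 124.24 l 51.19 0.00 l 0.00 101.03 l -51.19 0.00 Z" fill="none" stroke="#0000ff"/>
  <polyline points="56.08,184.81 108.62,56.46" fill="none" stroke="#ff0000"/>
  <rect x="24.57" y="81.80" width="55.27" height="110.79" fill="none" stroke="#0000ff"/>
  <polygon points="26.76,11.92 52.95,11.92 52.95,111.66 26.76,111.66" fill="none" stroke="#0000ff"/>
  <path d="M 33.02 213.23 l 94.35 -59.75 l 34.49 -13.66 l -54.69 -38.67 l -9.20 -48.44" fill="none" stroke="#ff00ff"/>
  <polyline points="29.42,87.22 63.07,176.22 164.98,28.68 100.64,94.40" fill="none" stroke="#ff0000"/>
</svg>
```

; LightBurn 1.4.05
; GRBL device profile, absolute coords
G21
G90
G00 X69.89 Y104.61
M3 S632
G1 X121.08 Y104.61 F1961
G1 X121.08 Y3.58
G1 X69.89 Y3.58
G1 X69.89 Y104.61
M5
G00 X56.08 Y44.04
M3 S808
G1 X108.62 Y172.39 F1209
M5
G00 X24.57 Y147.05
M3 S632
G1 X79.84 Y147.05 F1961
G1 X79.84 Y36.26
G1 X24.57 Y36.26
G1 X24.57 Y147.05
M5
G00 X26.76 Y216.93
M3 S632
G1 X52.95 Y216.93 F1961
G1 X52.95 Y117.19
G1 X26.76 Y117.19
G1 X26.76 Y216.93
M5
G00 X33.02 Y15.62
M3 S267
G1 X127.37 Y75.37 F3056
G1 X161.86 Y89.03
G1 X107.17 Y127.70
G1 X97.97 Y176.14
M5
G00 X29.42 Y141.63
M3 S808
G1 X63.07 Y52.63 F1209
G1 X164.98 Y200.17
G1 X100.64 Y134.45
M5

Since the viewBox matches the mm dimensions, user units are millimetres directly. The only transform is the Y-flip y_m = 228.85 − y_svg.

Shape 1 is a rectangle drawn with `<path>`. Its stroke #0000ff means score at S632, F1961. After flipping Y the toolpath is (69.89,104.61) → (121.08,104.61) → (121.08,3.58) → (69.89,3.58) → (69.89,104.61), returning to the start.

Shape 2 is a line segment drawn with `<polyline>`. Its stroke #ff0000 means cut at S808, F1209. After flipping Y the toolpath is (56.08,44.04) → (108.62,172.39).

Shape 3 is a rectangle drawn with `<rect>`. Its stroke #0000ff means score at S632, F1961. After flipping Y the toolpath is (24.57,147.05) → (79.84,147.05) → (79.84,36.26) → (24.57,36.26) → (24.57,147.05), returning to the start.

Shape 4 is a rectangle drawn with `<polygon>`. Its stroke #0000ff means score at S632, F1961. After flipping Y the toolpath is (26.76,216.93) → (52.95,216.93) → (52.95,117.19) → (26.76,117.19) → (26.76,216.93), returning to the start.

Shape 5 is a open polyline drawn with `<path>`. Its stroke #ff00ff means engrave at S267, F3056. After flipping Y the toolpath is (33.02,15.62) → (127.37,75.37) → (161.86,89.03) → (107.17,127.70) → (97.97,176.14).

Shape 6 is a open polyline drawn with `<polyline>`. Its stroke #ff0000 means cut at S808, F1209. After flipping Y the toolpath is (29.42,141.63) → (63.07,52.63) → (164.98,200.17) → (100.64,134.45).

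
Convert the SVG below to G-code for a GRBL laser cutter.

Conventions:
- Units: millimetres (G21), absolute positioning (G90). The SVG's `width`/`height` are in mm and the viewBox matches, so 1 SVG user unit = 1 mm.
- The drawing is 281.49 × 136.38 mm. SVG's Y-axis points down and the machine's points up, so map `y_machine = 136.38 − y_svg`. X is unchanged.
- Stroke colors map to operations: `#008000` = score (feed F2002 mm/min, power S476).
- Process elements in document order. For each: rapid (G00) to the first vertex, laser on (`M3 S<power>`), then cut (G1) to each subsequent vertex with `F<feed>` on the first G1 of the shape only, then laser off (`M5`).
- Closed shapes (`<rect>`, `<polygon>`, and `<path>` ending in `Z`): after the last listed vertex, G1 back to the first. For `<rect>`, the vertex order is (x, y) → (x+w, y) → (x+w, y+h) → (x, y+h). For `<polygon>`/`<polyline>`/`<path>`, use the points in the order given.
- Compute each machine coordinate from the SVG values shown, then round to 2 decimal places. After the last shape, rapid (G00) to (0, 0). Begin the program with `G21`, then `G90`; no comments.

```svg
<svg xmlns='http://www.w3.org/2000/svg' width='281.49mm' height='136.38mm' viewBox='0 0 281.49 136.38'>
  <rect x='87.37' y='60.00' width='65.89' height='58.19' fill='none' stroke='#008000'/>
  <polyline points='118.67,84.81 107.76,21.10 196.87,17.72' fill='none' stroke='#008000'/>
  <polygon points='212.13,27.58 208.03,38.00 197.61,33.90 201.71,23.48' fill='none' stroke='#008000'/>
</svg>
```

G21
G90
G00 X87.37 Y76.38
M3 S476
G1 X153.26 Y76.38 F2002
G1 X153.26 Y18.19
G1 X87.37 Y18.19
G1 X87.37 Y76.38
M5
G00 X118.67 Y51.57
M3 S476
G1 X107.76 Y115.28 F2002
G1 X196.87 Y118.66
M5
G00 X212.13 Y108.80
M3 S476
G1 X208.03 Y98.38 F2002
G1 X197.61 Y102.48
G1 X201.71 Y112.90
G1 X212.13 Y108.80
M5
G00 X0.00 Y0.00

1 u = 1 mm; y_m = 136.38 − y.

[1] `<rect>` rectangle, #008000→score S476 F2002: (87.37,76.38) → (153.26,76.38) → (153.26,18.19) → (87.37,18.19) → (87.37,76.38) (closed)

[2] `<polyline>` open polyline, #008000→score S476 F2002: (118.67,51.57) → (107.76,115.28) → (196.87,118.66)

[3] `<polygon>` regular polygon, #008000→score S476 F2002: (212.13,108.80) → (208.03,98.38) → (197.61,102.48) → (201.71,112.90) → (212.13,108.80) (closed)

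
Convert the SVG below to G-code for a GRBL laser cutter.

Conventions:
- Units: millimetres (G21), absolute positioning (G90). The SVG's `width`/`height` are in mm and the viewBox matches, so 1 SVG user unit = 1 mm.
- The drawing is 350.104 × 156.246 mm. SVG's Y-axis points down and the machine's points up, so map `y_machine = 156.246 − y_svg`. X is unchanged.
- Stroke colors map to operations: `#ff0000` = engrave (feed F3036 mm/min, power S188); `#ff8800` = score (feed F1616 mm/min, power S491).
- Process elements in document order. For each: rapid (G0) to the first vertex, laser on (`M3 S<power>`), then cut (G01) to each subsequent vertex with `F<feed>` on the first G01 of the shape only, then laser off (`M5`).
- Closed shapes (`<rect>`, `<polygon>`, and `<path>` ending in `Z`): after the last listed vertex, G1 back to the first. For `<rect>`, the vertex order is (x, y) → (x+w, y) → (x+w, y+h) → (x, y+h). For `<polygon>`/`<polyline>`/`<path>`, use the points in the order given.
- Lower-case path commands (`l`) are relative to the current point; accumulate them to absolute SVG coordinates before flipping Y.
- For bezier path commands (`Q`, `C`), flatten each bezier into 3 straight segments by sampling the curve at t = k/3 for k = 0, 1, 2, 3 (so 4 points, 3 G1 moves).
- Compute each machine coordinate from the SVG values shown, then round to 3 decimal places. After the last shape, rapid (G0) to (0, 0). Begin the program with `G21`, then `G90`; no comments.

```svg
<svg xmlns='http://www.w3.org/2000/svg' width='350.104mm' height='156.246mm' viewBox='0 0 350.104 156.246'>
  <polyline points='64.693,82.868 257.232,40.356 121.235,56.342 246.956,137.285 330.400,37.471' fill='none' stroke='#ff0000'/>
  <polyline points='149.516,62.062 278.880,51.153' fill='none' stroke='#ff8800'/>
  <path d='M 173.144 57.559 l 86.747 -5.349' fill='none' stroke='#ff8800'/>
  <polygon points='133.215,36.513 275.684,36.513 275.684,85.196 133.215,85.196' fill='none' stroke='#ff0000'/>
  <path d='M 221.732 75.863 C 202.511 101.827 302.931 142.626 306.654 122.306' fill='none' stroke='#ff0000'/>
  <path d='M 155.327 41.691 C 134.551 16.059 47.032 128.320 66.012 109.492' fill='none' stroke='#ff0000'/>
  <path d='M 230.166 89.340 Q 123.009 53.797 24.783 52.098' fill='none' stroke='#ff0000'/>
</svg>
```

G21
G90
G0 X64.693 Y73.378
M3 S188
G01 X257.232 Y115.890 F3036
G01 X121.235 Y99.904
G01 X246.956 Y18.961
G01 X330.400 Y118.775
M5
G0 X149.516 Y94.184
M3 S491
G01 X278.880 Y105.093 F1616
M5
G0 X173.144 Y98.687
M3 S491
G01 X259.891 Y104.036 F1616
M5
G0 X133.215 Y119.733
M3 S188
G01 X275.684 Y119.733 F3036
G01 X275.684 Y71.050
G01 X133.215 Y71.050
G01 X133.215 Y119.733
M5
G0 X221.732 Y80.383
M3 S188
G01 X234.379 Y52.287 F3036
G01 X278.711 Y31.180
G01 X306.654 Y33.940
M5
G0 X155.327 Y114.555
M3 S188
G01 X118.720 Y104.185 F3036
G01 X76.115 Y61.660
G01 X66.012 Y46.754
M5
G0 X230.166 Y66.906
M3 S188
G01 X159.720 Y86.841 F3036
G01 X91.259 Y99.255
G01 X24.783 Y104.148
M5
G0 X0.000 Y0.000

viewBox `0 0 350.104 156.246` with mm width/height → 1 unit = 1 mm. Flip: y_m = 156.246 − y_svg.

**Shape 1** — `<polyline>` open polyline, stroke `#ff0000` → engrave (S188, F3036). Machine vertices: (64.693,73.378) → (257.232,115.890) → (121.235,99.904) → (246.956,18.961) → (330.400,118.775). Open path.

**Shape 2** — `<polyline>` line segment, stroke `#ff8800` → score (S491, F1616). Machine vertices: (149.516,94.184) → (278.880,105.093). Open path.

**Shape 3** — `<path>` line segment, stroke `#ff8800` → score (S491, F1616). Machine vertices: (173.144,98.687) → (259.891,104.036). Open path.

**Shape 4** — `<polygon>` rectangle, stroke `#ff0000` → engrave (S188, F3036). Machine vertices: (133.215,119.733) → (275.684,119.733) → (275.684,71.050) → (133.215,71.050) → (133.215,119.733). Closed: final G1 returns to the first vertex.

**Shape 5** — `<path>` cubic bezier, stroke `#ff0000` → engrave (S188, F3036). Control points (SVG): P0=(221.732,75.863), P1=(202.511,101.827), P2=(302.931,142.626), P3=(306.654,122.306); sampled at t=k/3. Machine vertices: (221.732,80.383) → (234.379,52.287) → (278.711,31.180) → (306.654,33.940). Open path.

**Shape 6** — `<path>` cubic bezier, stroke `#ff0000` → engrave (S188, F3036). Control points (SVG): P0=(155.327,41.691), P1=(134.551,16.059), P2=(47.032,128.320), P3=(66.012,109.492); sampled at t=k/3. Machine vertices: (155.327,114.555) → (118.720,104.185) → (76.115,61.660) → (66.012,46.754). Open path.

**Shape 7** — `<path>` quadratic bezier, stroke `#ff0000` → engrave (S188, F3036). Control points (SVG): P0=(230.166,89.340), P1=(123.009,53.797), P2=(24.783,52.098); sampled at t=k/3. Machine vertices: (230.166,66.906) → (159.720,86.841) → (91.259,99.255) → (24.783,104.148). Open path.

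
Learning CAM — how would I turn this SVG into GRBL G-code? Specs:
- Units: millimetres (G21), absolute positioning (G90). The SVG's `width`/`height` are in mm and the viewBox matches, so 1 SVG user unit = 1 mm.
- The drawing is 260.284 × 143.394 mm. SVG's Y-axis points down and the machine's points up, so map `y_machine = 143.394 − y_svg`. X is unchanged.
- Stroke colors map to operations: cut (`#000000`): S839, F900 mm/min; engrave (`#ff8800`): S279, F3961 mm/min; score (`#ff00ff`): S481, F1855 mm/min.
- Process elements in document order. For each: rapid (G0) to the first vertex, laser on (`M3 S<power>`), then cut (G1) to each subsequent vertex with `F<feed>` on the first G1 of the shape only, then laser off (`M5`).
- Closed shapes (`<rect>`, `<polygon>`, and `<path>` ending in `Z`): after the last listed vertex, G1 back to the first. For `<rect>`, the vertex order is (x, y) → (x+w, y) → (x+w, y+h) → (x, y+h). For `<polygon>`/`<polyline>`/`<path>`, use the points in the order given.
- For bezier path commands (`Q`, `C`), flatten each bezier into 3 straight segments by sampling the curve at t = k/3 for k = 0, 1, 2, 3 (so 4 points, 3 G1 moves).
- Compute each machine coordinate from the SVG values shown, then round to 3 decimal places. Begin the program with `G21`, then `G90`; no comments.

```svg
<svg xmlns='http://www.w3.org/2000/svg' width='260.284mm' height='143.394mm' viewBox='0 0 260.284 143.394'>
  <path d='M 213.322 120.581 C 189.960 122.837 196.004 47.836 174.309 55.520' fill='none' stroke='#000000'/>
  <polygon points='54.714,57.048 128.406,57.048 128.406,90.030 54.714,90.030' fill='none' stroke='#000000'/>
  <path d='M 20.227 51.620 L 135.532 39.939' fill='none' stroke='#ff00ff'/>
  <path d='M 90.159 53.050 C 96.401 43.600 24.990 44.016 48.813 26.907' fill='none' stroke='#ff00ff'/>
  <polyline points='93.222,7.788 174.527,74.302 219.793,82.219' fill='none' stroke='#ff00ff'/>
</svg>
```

G21
G90
G0 X213.322 Y22.813
M3 S839
G1 X197.646 Y40.386 F900
G1 X188.874 Y73.920
G1 X174.309 Y87.874
M5
G0 X54.714 Y86.346
M3 S839
G1 X128.406 Y86.346 F900
G1 X128.406 Y53.364
G1 X54.714 Y53.364
G1 X54.714 Y86.346
M5
G0 X20.227 Y91.774
M3 S481
G1 X135.532 Y103.455 F1855
M5
G0 X90.159 Y90.344
M3 S481
G1 X76.920 Y97.520 F1855
G1 X50.331 Y104.205
G1 X48.813 Y116.487
M5
G0 X93.222 Y135.606
M3 S481
G1 X174.527 Y69.092 F1855
G1 X219.793 Y61.175
M5

1 u = 1 mm; y_m = 143.394 − y.

[1] `<path>` cubic bezier, #000000→cut S839 F900: (213.322,22.813) → (197.646,40.386) → (188.874,73.920) → (174.309,87.874)

[2] `<polygon>` rectangle, #000000→cut S839 F900: (54.714,86.346) → (128.406,86.346) → (128.406,53.364) → (54.714,53.364) → (54.714,86.346) (closed)

[3] `<path>` line segment, #ff00ff→score S481 F1855: (20.227,91.774) → (135.532,103.455)

[4] `<path>` cubic bezier, #ff00ff→score S481 F1855: (90.159,90.344) → (76.920,97.520) → (50.331,104.205) → (48.813,116.487)

[5] `<polyline>` open polyline, #ff00ff→score S481 F1855: (93.222,135.606) → (174.527,69.092) → (219.793,61.175)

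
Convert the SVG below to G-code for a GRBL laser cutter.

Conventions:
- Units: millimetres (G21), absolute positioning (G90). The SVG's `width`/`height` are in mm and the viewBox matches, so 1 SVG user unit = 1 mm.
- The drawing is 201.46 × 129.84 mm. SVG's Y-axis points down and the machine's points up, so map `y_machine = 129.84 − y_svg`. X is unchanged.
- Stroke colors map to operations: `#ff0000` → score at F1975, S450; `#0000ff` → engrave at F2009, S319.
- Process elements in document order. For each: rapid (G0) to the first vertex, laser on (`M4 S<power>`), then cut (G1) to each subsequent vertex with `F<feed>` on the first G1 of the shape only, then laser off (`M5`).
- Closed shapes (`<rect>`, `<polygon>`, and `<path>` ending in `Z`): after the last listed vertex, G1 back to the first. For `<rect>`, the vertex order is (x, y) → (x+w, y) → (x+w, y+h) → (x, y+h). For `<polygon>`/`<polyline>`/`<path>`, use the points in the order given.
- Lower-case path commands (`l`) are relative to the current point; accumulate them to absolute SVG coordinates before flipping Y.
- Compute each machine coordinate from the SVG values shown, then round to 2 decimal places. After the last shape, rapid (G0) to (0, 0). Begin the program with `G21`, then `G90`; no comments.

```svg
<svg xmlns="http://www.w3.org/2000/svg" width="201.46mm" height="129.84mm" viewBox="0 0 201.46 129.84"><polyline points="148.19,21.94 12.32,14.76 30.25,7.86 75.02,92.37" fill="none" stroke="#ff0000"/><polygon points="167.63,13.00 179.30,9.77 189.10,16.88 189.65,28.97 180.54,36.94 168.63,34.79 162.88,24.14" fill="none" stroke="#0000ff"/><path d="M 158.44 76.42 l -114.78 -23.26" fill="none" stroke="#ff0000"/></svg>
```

G21
G90
G0 X148.19 Y107.90
M4 S450
G1 X12.32 Y115.08 F1975
G1 X30.25 Y121.98
G1 X75.02 Y37.47
M5
G0 X167.63 Y116.84
M4 S319
G1 X179.30 Y120.07 F2009
G1 X189.10 Y112.96
G1 X189.65 Y100.87
G1 X180.54 Y92.90
G1 X168.63 Y95.05
G1 X162.88 Y105.70
G1 X167.63 Y116.84
M5
G0 X158.44 Y53.42
M4 S450
G1 X43.66 Y76.68 F1975
M5
G0 X0.00 Y0.00

Since the viewBox matches the mm dimensions, user units are millimetres directly. The only transform is the Y-flip y_m = 129.84 − y_svg.

Shape 1 is a open polyline drawn with `<polyline>`. Its stroke #ff0000 means score at S450, F1975. After flipping Y the toolpath is (148.19,107.90) → (12.32,115.08) → (30.25,121.98) → (75.02,37.47).

Shape 2 is a regular polygon drawn with `<polygon>`. Its stroke #0000ff means engrave at S319, F2009. After flipping Y the toolpath is (167.63,116.84) → (179.30,120.07) → (189.10,112.96) → (189.65,100.87) → (180.54,92.90) → (168.63,95.05) → (162.88,105.70) → (167.63,116.84), returning to the start.

Shape 3 is a line segment drawn with `<path>`. Its stroke #ff0000 means score at S450, F1975. After flipping Y the toolpath is (158.44,53.42) → (43.66,76.68).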